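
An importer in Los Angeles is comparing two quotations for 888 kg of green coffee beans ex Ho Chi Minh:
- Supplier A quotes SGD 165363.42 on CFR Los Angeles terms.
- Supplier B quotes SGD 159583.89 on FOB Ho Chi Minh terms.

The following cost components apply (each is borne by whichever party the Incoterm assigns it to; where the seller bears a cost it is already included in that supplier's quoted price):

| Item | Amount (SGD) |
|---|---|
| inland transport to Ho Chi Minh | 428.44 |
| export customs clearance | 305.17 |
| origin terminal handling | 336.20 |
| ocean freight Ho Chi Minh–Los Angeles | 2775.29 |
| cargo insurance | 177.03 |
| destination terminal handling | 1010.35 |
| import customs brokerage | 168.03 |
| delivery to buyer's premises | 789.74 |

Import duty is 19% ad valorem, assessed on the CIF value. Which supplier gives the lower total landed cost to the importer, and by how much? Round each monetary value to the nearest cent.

Supplier B is cheaper by SGD 3575.05

Supplier A (CFR):
CIF value = CFR price + insurance = 165363.42 + 177.03 = 165540.45
Import duty = 165540.45 × 19% = 31452.69
Buyer bears (A): 177.03 + 1010.35 + 168.03 + 789.74 = 2145.15
Landed cost (A) = invoice 165363.42 + 2145.15 + duty 31452.69 = 198961.26
Supplier B (FOB):
CIF value = FOB price + freight + insurance = 159583.89 + 2775.29 + 177.03 = 162536.21
Import duty = 162536.21 × 19% = 30881.88
Buyer bears (B): 2775.29 + 177.03 + 1010.35 + 168.03 + 789.74 = 4920.44
Landed cost (B) = invoice 159583.89 + 4920.44 + duty 30881.88 = 195386.21
Difference = |198961.26 − 195386.21| = 3575.05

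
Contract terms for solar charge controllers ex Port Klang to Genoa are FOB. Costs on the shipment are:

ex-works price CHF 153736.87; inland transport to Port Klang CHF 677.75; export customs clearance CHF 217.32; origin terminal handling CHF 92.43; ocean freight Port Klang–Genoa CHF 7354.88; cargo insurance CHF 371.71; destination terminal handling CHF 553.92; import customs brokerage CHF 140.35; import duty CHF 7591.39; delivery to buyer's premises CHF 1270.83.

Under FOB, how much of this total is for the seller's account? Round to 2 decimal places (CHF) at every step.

Seller's account: CHF 154724.37

FOB: the seller bears costs until goods are on board at the origin port; the buyer bears freight, insurance and all costs thereafter.
Seller's account: goods 153736.87 + inland to port 677.75 + export clearance 217.32 + origin terminal 92.43 = 154724.37
Buyer's account: freight 7354.88 + insurance 371.71 + destination terminal 553.92 + brokerage 140.35 + duty 7591.39 + delivery 1270.83 = 17283.08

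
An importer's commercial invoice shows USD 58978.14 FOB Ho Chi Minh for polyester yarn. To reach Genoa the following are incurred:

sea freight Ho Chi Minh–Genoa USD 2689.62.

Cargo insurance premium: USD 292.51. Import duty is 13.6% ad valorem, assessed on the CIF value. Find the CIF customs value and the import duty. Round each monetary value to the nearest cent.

CIF value: USD 61960.27; import duty: USD 8426.60

CIF = FOB price + freight + insurance
CIF = 58978.14 + 2689.62 + 292.51 = 61960.27
Import duty = 61960.27 × 13.6% = 8426.60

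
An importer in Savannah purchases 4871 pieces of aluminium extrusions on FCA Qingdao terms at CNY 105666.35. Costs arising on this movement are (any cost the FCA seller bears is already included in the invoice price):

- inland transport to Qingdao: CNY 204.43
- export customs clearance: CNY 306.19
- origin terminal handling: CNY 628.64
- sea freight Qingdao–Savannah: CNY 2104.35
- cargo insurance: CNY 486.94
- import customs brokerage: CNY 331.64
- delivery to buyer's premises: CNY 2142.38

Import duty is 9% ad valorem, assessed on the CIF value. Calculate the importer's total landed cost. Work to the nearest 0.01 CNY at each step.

Total landed cost: CNY 121160.07

FCA: the seller delivers export-cleared goods to the carrier; the buyer bears costs from that point.
Already in the invoice (seller's account under FCA): inland to port, export clearance — exclude.
CIF value = FCA price + origin terminal + freight + insurance = 105666.35 + 628.64 + 2104.35 + 486.94 = 108886.28
Import duty = 108886.28 × 9% = 9799.77
Buyer bears: origin terminal 628.64 + freight 2104.35 + insurance 486.94 + brokerage 331.64 + delivery 2142.38 + duty 9799.77 = 15493.72
Landed cost = invoice 105666.35 + 15493.72 = 121160.07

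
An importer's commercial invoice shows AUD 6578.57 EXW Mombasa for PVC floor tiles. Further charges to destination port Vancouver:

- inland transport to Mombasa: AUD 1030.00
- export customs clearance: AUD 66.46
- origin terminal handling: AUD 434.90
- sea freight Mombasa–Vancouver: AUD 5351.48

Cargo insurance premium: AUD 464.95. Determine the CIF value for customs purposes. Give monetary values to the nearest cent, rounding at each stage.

CIF value: AUD 13926.36

CIF = EXW price + pre-shipment costs + freight + insurance
CIF = 6578.57 + 1030.00 + 66.46 + 434.90 + 5351.48 + 464.95 = 13926.36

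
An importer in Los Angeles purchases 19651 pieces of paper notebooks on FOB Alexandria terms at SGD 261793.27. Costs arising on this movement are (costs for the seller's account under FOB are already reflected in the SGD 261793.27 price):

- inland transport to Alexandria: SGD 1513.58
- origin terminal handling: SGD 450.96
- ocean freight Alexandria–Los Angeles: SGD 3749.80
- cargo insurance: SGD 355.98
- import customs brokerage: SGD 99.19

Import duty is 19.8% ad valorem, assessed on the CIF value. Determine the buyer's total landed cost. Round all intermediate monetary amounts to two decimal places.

Total landed cost: SGD 318646.25

FOB: the seller bears costs until goods are on board at the origin port; the buyer bears freight, insurance and all costs thereafter.
Already in the invoice (seller's account under FOB): inland to port, origin terminal — exclude.
CIF value = FOB price + freight + insurance = 261793.27 + 3749.80 + 355.98 = 265899.05
Import duty = 265899.05 × 19.8% = 52648.01
Buyer bears: freight 3749.80 + insurance 355.98 + brokerage 99.19 + duty 52648.01 = 56852.98
Landed cost = invoice 261793.27 + 56852.98 = 318646.25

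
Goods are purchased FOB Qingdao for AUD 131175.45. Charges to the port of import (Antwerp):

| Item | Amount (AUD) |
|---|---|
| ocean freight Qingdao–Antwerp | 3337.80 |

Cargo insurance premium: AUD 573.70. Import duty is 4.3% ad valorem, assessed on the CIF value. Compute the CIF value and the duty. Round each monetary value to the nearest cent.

CIF value: AUD 135086.95; import duty: AUD 5808.74

CIF = FOB price + freight + insurance
CIF = 131175.45 + 3337.80 + 573.70 = 135086.95
Import duty = 135086.95 × 4.3% = 5808.74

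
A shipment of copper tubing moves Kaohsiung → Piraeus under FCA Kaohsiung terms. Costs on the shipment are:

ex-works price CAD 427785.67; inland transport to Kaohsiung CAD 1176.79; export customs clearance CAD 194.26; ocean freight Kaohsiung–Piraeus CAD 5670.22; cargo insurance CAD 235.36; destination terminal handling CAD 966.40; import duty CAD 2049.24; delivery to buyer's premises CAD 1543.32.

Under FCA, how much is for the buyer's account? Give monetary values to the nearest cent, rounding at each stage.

Buyer's account: CAD 10464.54

FCA: the seller delivers export-cleared goods to the carrier; the buyer bears costs from that point.
Seller's account: goods 427785.67 + inland to port 1176.79 + export clearance 194.26 = 429156.72
Buyer's account: freight 5670.22 + insurance 235.36 + destination terminal 966.40 + duty 2049.24 + delivery 1543.32 = 10464.54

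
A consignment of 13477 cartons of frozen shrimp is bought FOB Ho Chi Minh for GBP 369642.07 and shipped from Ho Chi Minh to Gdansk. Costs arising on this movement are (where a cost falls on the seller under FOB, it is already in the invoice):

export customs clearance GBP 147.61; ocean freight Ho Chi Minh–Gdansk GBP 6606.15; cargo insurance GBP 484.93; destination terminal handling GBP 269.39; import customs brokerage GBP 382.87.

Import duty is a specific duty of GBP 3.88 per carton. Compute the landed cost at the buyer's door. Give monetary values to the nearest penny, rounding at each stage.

Total landed cost: GBP 429676.17

FOB: the seller bears costs until goods are on board at the origin port; the buyer bears freight, insurance and all costs thereafter.
Already in the invoice (seller's account under FOB): export clearance — exclude.
CIF value = FOB price + freight + insurance = 369642.07 + 6606.15 + 484.93 = 376733.15
Import duty = 13477 × 3.88 = 52290.76
Buyer bears: freight 6606.15 + insurance 484.93 + destination terminal 269.39 + brokerage 382.87 + duty 52290.76 = 60034.10
Landed cost = invoice 369642.07 + 60034.10 = 429676.17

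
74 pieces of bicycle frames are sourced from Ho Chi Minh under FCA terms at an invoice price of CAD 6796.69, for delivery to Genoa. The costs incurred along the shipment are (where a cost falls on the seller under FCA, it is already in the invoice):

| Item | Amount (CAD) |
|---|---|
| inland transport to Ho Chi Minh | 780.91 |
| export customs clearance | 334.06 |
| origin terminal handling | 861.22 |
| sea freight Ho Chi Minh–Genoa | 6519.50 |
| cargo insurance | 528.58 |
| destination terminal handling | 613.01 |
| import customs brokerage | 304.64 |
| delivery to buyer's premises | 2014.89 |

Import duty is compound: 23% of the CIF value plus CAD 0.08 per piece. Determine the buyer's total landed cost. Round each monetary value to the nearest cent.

FCA: the seller delivers export-cleared goods to the carrier; the buyer bears costs from that point.
Already in the invoice (seller's account under FCA): inland to port, export clearance — exclude.
CIF value = FCA price + origin terminal + freight + insurance = 6796.69 + 861.22 + 6519.50 + 528.58 = 14705.99
Ad valorem component: 14705.99 × 23% = 3382.38
Specific component: 74 × 0.08 = 5.92
Import duty = 3382.38 + 5.92 = 3388.30
Buyer bears: origin terminal 861.22 + freight 6519.50 + insurance 528.58 + destination terminal 613.01 + brokerage 304.64 + delivery 2014.89 + duty 3388.30 = 14230.14
Landed cost = invoice 6796.69 + 14230.14 = 21026.83

Total landed cost: CAD 21026.83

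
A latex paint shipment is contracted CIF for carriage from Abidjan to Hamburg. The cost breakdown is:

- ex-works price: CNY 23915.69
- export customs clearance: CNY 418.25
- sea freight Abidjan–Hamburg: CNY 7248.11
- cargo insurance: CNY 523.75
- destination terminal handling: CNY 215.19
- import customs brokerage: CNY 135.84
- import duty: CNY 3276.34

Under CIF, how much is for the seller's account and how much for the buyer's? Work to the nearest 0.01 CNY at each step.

CIF: the seller pays costs through ocean freight and marine insurance to the destination port.
Seller's account: goods 23915.69 + export clearance 418.25 + freight 7248.11 + insurance 523.75 = 32105.80
Buyer's account: destination terminal 215.19 + brokerage 135.84 + duty 3276.34 = 3627.37

Seller: CNY 32105.80; buyer: CNY 3627.37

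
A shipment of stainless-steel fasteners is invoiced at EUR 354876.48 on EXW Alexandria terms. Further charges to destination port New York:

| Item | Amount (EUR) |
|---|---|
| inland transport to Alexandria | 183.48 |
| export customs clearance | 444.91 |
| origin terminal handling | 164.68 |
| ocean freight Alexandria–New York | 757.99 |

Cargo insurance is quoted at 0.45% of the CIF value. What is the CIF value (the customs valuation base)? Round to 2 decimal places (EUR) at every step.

CIF value: EUR 358038.71

Let C be the CIF value. C = EXW price + pre-shipment costs + freight + 0.45% × C
C − 0.45% × C = 354876.48 + 183.48 + 444.91 + 164.68 + 757.99
0.9955 × C = 356427.54
C = 356427.54 / 0.9955 = 358038.71
Insurance premium = 0.45% × 358038.71 = 1611.17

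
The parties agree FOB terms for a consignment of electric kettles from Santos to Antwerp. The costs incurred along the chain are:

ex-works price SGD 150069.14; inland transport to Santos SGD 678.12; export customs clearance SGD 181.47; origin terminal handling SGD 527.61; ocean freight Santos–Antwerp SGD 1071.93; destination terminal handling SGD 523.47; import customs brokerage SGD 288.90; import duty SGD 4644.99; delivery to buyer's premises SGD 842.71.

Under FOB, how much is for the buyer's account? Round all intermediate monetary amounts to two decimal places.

Buyer's account: SGD 7372.00

FOB: the seller bears costs until goods are on board at the origin port; the buyer bears freight, insurance and all costs thereafter.
Seller's account: goods 150069.14 + inland to port 678.12 + export clearance 181.47 + origin terminal 527.61 = 151456.34
Buyer's account: freight 1071.93 + destination terminal 523.47 + brokerage 288.90 + duty 4644.99 + delivery 842.71 = 7372.00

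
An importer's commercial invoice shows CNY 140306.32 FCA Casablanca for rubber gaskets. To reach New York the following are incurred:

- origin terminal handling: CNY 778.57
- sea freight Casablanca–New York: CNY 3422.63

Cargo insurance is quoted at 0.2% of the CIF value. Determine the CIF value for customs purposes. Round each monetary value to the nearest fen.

Let C be the CIF value. C = FCA price + pre-shipment costs + freight + 0.2% × C
C − 0.2% × C = 140306.32 + 778.57 + 3422.63
0.998 × C = 144507.52
C = 144507.52 / 0.998 = 144797.11
Insurance premium = 0.2% × 144797.11 = 289.59

CIF value: CNY 144797.11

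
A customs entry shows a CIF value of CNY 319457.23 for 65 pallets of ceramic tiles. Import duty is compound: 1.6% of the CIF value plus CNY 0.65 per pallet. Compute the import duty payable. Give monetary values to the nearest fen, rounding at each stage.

Import duty: CNY 5153.57

Ad valorem component: 319457.23 × 1.6% = 5111.32
Specific component: 65 × 0.65 = 42.25
Import duty = 5111.32 + 42.25 = 5153.57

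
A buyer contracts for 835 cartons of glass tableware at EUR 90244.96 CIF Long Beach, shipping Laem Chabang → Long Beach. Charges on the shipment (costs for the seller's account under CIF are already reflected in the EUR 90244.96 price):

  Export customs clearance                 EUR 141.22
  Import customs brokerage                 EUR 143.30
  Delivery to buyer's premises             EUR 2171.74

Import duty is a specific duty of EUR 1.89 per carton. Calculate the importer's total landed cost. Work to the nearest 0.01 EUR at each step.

CIF: the seller pays costs through ocean freight and marine insurance to the destination port.
Already in the invoice (seller's account under CIF): export clearance — exclude.
The CIF price already equals the CIF value: 90244.96
Import duty = 835 × 1.89 = 1578.15
Buyer bears: brokerage 143.30 + delivery 2171.74 + duty 1578.15 = 3893.19
Landed cost = invoice 90244.96 + 3893.19 = 94138.15

Total landed cost: EUR 94138.15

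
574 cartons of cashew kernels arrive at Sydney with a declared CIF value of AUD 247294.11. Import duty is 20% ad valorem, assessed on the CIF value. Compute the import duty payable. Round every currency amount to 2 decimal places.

Import duty = 247294.11 × 20% = 49458.82

Import duty: AUD 49458.82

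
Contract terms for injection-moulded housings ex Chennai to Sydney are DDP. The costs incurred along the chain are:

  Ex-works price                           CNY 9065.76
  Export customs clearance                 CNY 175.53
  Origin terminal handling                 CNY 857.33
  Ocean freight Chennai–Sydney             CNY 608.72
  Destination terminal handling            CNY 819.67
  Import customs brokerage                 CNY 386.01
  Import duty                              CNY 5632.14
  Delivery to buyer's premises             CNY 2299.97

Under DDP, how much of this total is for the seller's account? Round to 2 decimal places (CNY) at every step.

DDP: the seller bears all costs including import duty.
Seller's account: goods 9065.76 + export clearance 175.53 + origin terminal 857.33 + freight 608.72 + destination terminal 819.67 + brokerage 386.01 + duty 5632.14 + delivery 2299.97 = 19845.13
Buyer's account: 0.00

Seller's account: CNY 19845.13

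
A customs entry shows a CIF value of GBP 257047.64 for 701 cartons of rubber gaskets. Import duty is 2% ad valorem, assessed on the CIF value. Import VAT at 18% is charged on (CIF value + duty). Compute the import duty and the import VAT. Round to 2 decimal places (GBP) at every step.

Import duty: GBP 5140.95; import VAT: GBP 47193.95

Import duty = 257047.64 × 2% = 5140.95
VAT base = CIF + duty = 257047.64 + 5140.95 = 262188.59
Import VAT = 262188.59 × 18% = 47193.95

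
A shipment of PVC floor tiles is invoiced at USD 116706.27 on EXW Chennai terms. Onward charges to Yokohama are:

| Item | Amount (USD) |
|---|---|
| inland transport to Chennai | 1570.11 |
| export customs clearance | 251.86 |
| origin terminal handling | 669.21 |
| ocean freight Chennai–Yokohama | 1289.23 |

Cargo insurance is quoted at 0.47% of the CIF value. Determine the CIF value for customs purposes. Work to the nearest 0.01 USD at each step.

CIF value: USD 121055.64

Let C be the CIF value. C = EXW price + pre-shipment costs + freight + 0.47% × C
C − 0.47% × C = 116706.27 + 1570.11 + 251.86 + 669.21 + 1289.23
0.9953 × C = 120486.68
C = 120486.68 / 0.9953 = 121055.64
Insurance premium = 0.47% × 121055.64 = 568.96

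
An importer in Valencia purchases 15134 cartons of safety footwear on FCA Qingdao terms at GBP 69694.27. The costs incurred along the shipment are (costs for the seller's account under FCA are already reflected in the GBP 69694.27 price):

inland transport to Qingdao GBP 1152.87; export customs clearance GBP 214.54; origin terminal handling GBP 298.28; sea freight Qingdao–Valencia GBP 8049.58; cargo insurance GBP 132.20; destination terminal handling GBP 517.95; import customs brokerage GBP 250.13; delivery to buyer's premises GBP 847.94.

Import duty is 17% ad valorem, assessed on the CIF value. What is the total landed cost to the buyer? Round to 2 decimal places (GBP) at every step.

Total landed cost: GBP 93079.99

FCA: the seller delivers export-cleared goods to the carrier; the buyer bears costs from that point.
Already in the invoice (seller's account under FCA): inland to port, export clearance — exclude.
CIF value = FCA price + origin terminal + freight + insurance = 69694.27 + 298.28 + 8049.58 + 132.20 = 78174.33
Import duty = 78174.33 × 17% = 13289.64
Buyer bears: origin terminal 298.28 + freight 8049.58 + insurance 132.20 + destination terminal 517.95 + brokerage 250.13 + delivery 847.94 + duty 13289.64 = 23385.72
Landed cost = invoice 69694.27 + 23385.72 = 93079.99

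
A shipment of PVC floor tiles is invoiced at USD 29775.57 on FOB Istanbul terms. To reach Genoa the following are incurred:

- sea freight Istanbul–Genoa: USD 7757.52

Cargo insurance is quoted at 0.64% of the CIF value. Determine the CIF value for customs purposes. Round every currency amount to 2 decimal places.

CIF value: USD 37774.85

Let C be the CIF value. C = FOB price + freight + 0.64% × C
C − 0.64% × C = 29775.57 + 7757.52
0.9936 × C = 37533.09
C = 37533.09 / 0.9936 = 37774.85
Insurance premium = 0.64% × 37774.85 = 241.76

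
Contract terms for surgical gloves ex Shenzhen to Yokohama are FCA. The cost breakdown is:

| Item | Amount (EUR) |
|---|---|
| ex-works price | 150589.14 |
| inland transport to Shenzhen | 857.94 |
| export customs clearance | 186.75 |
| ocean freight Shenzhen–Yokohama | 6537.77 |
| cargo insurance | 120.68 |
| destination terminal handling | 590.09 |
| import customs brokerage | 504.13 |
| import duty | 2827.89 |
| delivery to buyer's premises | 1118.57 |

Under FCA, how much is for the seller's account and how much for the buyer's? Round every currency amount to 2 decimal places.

Seller: EUR 151633.83; buyer: EUR 11699.13

FCA: the seller delivers export-cleared goods to the carrier; the buyer bears costs from that point.
Seller's account: goods 150589.14 + inland to port 857.94 + export clearance 186.75 = 151633.83
Buyer's account: freight 6537.77 + insurance 120.68 + destination terminal 590.09 + brokerage 504.13 + duty 2827.89 + delivery 1118.57 = 11699.13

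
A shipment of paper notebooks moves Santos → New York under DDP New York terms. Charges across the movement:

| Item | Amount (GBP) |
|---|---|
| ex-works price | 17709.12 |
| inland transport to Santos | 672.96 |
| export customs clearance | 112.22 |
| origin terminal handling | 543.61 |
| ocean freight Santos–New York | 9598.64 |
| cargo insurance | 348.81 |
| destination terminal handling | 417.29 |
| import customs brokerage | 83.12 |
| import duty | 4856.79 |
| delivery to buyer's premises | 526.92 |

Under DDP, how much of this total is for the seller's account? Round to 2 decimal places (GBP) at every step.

Seller's account: GBP 34869.48

DDP: the seller bears all costs including import duty.
Seller's account: goods 17709.12 + inland to port 672.96 + export clearance 112.22 + origin terminal 543.61 + freight 9598.64 + insurance 348.81 + destination terminal 417.29 + brokerage 83.12 + duty 4856.79 + delivery 526.92 = 34869.48
Buyer's account: 0.00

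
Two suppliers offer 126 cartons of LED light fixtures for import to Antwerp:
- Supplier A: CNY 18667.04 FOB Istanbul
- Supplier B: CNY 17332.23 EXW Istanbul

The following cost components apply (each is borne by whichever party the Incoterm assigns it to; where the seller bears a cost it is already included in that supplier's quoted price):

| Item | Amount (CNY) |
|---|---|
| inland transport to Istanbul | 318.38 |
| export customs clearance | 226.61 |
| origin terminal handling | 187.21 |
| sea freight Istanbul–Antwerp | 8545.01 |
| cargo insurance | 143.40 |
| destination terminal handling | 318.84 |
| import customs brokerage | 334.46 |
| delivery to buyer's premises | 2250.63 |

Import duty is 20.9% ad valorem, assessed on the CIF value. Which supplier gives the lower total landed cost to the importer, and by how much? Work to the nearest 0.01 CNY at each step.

Supplier B is cheaper by CNY 728.56

Supplier A (FOB):
CIF value = FOB price + freight + insurance = 18667.04 + 8545.01 + 143.40 = 27355.45
Import duty = 27355.45 × 20.9% = 5717.29
Buyer bears (A): 8545.01 + 143.40 + 318.84 + 334.46 + 2250.63 = 11592.34
Landed cost (A) = invoice 18667.04 + 11592.34 + duty 5717.29 = 35976.67
Supplier B (EXW):
CIF value = EXW price + inland to port + export clearance + origin terminal + freight + insurance = 17332.23 + 318.38 + 226.61 + 187.21 + 8545.01 + 143.40 = 26752.84
Import duty = 26752.84 × 20.9% = 5591.34
Buyer bears (B): 318.38 + 226.61 + 187.21 + 8545.01 + 143.40 + 318.84 + 334.46 + 2250.63 = 12324.54
Landed cost (B) = invoice 17332.23 + 12324.54 + duty 5591.34 = 35248.11
Difference = |35976.67 − 35248.11| = 728.56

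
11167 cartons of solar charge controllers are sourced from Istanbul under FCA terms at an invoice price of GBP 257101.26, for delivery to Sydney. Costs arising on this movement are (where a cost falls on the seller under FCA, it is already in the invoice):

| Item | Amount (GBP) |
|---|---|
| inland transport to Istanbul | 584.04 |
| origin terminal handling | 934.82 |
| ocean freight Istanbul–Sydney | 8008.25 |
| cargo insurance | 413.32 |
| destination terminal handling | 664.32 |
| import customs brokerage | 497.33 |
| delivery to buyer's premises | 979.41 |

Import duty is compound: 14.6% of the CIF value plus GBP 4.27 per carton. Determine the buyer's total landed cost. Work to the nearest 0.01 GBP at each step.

FCA: the seller delivers export-cleared goods to the carrier; the buyer bears costs from that point.
Already in the invoice (seller's account under FCA): inland to port — exclude.
CIF value = FCA price + origin terminal + freight + insurance = 257101.26 + 934.82 + 8008.25 + 413.32 = 266457.65
Ad valorem component: 266457.65 × 14.6% = 38902.82
Specific component: 11167 × 4.27 = 47683.09
Import duty = 38902.82 + 47683.09 = 86585.91
Buyer bears: origin terminal 934.82 + freight 8008.25 + insurance 413.32 + destination terminal 664.32 + brokerage 497.33 + delivery 979.41 + duty 86585.91 = 98083.36
Landed cost = invoice 257101.26 + 98083.36 = 355184.62

Total landed cost: GBP 355184.62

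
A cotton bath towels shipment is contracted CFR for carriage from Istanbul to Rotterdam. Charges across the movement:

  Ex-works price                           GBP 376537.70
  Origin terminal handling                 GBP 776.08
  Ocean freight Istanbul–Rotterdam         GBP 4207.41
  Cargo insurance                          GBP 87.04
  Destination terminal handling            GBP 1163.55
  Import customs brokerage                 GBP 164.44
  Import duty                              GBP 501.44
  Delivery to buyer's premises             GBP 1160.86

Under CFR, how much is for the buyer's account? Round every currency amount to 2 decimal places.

Buyer's account: GBP 3077.33

CFR: the seller pays costs through ocean freight to the destination port, but not insurance.
Seller's account: goods 376537.70 + origin terminal 776.08 + freight 4207.41 = 381521.19
Buyer's account: insurance 87.04 + destination terminal 1163.55 + brokerage 164.44 + duty 501.44 + delivery 1160.86 = 3077.33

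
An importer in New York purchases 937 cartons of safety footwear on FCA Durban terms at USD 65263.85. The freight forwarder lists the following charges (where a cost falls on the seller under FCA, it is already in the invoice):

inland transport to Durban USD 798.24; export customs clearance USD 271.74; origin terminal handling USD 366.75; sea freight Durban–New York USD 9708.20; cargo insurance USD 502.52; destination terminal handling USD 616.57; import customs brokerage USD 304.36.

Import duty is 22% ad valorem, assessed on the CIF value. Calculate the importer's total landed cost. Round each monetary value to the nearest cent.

FCA: the seller delivers export-cleared goods to the carrier; the buyer bears costs from that point.
Already in the invoice (seller's account under FCA): inland to port, export clearance — exclude.
CIF value = FCA price + origin terminal + freight + insurance = 65263.85 + 366.75 + 9708.20 + 502.52 = 75841.32
Import duty = 75841.32 × 22% = 16685.09
Buyer bears: origin terminal 366.75 + freight 9708.20 + insurance 502.52 + destination terminal 616.57 + brokerage 304.36 + duty 16685.09 = 28183.49
Landed cost = invoice 65263.85 + 28183.49 = 93447.34

Total landed cost: USD 93447.34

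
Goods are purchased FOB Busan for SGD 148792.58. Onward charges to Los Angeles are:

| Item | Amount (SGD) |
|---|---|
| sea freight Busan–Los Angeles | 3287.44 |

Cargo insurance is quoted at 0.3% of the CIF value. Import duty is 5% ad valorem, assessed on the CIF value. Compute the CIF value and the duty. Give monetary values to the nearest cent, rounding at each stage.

Let C be the CIF value. C = FOB price + freight + 0.3% × C
C − 0.3% × C = 148792.58 + 3287.44
0.997 × C = 152080.02
C = 152080.02 / 0.997 = 152537.63
Insurance premium = 0.3% × 152537.63 = 457.61
Import duty = 152537.63 × 5% = 7626.88

CIF value: SGD 152537.63; import duty: SGD 7626.88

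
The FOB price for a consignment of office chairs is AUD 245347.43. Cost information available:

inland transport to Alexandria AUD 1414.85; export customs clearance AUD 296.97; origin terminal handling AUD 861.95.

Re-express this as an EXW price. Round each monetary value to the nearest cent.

EXW price: AUD 242773.66

From FOB to EXW, the seller no longer bears: inland to port, export clearance, origin terminal.
EXW price = 245347.43 − 1414.85 − 296.97 − 861.95 = 242773.66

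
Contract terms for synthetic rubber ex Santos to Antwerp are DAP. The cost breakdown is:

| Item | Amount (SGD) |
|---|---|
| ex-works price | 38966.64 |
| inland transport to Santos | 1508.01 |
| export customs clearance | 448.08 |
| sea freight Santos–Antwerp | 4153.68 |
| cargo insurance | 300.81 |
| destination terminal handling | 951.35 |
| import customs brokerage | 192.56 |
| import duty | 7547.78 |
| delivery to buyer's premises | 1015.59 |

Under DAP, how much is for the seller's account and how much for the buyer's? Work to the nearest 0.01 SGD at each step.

Seller: SGD 47344.16; buyer: SGD 7740.34

DAP: the seller bears all costs to the named destination except import duty and clearance.
Seller's account: goods 38966.64 + inland to port 1508.01 + export clearance 448.08 + freight 4153.68 + insurance 300.81 + destination terminal 951.35 + delivery 1015.59 = 47344.16
Buyer's account: brokerage 192.56 + duty 7547.78 = 7740.34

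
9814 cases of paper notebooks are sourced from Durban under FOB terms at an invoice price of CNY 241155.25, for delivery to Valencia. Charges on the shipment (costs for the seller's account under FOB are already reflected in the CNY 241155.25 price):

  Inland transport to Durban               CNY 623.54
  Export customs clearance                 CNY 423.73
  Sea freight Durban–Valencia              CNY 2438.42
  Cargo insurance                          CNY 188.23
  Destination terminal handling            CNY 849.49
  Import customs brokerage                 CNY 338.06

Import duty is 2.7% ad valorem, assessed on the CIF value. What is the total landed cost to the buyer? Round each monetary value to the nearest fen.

Total landed cost: CNY 251551.56

FOB: the seller bears costs until goods are on board at the origin port; the buyer bears freight, insurance and all costs thereafter.
Already in the invoice (seller's account under FOB): inland to port, export clearance — exclude.
CIF value = FOB price + freight + insurance = 241155.25 + 2438.42 + 188.23 = 243781.90
Import duty = 243781.90 × 2.7% = 6582.11
Buyer bears: freight 2438.42 + insurance 188.23 + destination terminal 849.49 + brokerage 338.06 + duty 6582.11 = 10396.31
Landed cost = invoice 241155.25 + 10396.31 = 251551.56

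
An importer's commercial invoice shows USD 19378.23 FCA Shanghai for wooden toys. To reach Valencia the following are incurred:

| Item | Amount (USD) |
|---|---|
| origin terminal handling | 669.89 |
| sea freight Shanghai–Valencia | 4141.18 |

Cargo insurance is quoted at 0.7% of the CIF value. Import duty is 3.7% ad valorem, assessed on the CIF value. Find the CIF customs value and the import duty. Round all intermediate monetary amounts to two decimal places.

CIF value: USD 24359.82; import duty: USD 901.31

Let C be the CIF value. C = FCA price + pre-shipment costs + freight + 0.7% × C
C − 0.7% × C = 19378.23 + 669.89 + 4141.18
0.993 × C = 24189.30
C = 24189.30 / 0.993 = 24359.82
Insurance premium = 0.7% × 24359.82 = 170.52
Import duty = 24359.82 × 3.7% = 901.31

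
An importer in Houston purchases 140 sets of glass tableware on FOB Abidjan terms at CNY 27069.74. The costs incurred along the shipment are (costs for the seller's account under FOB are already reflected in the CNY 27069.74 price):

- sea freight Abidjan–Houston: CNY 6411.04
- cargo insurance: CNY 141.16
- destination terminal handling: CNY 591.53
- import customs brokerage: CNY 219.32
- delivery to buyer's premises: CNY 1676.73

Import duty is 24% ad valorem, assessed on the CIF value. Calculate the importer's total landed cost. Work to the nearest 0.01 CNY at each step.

Total landed cost: CNY 44178.79

FOB: the seller bears costs until goods are on board at the origin port; the buyer bears freight, insurance and all costs thereafter.
CIF value = FOB price + freight + insurance = 27069.74 + 6411.04 + 141.16 = 33621.94
Import duty = 33621.94 × 24% = 8069.27
Buyer bears: freight 6411.04 + insurance 141.16 + destination terminal 591.53 + brokerage 219.32 + delivery 1676.73 + duty 8069.27 = 17109.05
Landed cost = invoice 27069.74 + 17109.05 = 44178.79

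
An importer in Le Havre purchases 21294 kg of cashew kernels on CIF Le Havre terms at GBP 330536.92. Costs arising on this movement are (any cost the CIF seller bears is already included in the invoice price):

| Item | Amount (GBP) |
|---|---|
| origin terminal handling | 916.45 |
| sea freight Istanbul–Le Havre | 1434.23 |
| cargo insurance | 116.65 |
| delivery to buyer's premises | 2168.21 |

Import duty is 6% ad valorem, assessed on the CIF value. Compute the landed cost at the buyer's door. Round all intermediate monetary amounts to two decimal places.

CIF: the seller pays costs through ocean freight and marine insurance to the destination port.
Already in the invoice (seller's account under CIF): origin terminal, freight, insurance — exclude.
The CIF price already equals the CIF value: 330536.92
Import duty = 330536.92 × 6% = 19832.22
Buyer bears: delivery 2168.21 + duty 19832.22 = 22000.43
Landed cost = invoice 330536.92 + 22000.43 = 352537.35

Total landed cost: GBP 352537.35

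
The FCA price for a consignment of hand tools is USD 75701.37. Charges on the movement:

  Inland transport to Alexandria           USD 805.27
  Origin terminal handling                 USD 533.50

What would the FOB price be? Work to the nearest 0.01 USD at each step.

FOB price: USD 76234.87

Not relevant to the conversion: inland to port — on the seller under both FCA and FOB; already in the FCA price and stays in the FOB price.
From FCA to FOB, the seller additionally bears: origin terminal.
FOB price = 75701.37 + 533.50 = 76234.87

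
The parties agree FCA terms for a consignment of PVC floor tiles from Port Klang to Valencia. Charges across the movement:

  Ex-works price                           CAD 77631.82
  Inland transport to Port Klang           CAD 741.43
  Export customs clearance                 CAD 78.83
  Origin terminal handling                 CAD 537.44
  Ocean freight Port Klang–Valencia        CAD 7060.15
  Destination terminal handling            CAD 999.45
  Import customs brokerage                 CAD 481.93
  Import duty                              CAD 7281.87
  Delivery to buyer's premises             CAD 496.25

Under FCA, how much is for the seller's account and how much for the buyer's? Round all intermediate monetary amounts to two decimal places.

FCA: the seller delivers export-cleared goods to the carrier; the buyer bears costs from that point.
Seller's account: goods 77631.82 + inland to port 741.43 + export clearance 78.83 = 78452.08
Buyer's account: origin terminal 537.44 + freight 7060.15 + destination terminal 999.45 + brokerage 481.93 + duty 7281.87 + delivery 496.25 = 16857.09

Seller: CAD 78452.08; buyer: CAD 16857.09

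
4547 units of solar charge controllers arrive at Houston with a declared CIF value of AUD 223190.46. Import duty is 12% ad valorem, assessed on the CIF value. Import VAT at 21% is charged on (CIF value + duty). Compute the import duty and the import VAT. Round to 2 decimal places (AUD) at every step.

Import duty = 223190.46 × 12% = 26782.86
VAT base = CIF + duty = 223190.46 + 26782.86 = 249973.32
Import VAT = 249973.32 × 21% = 52494.40

Import duty: AUD 26782.86; import VAT: AUD 52494.40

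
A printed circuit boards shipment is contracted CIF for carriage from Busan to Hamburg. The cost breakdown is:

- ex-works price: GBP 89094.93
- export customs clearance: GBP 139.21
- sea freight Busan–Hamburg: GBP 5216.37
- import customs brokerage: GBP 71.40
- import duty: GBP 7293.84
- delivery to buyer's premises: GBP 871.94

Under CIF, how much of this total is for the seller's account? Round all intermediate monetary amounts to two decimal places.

CIF: the seller pays costs through ocean freight and marine insurance to the destination port.
Seller's account: goods 89094.93 + export clearance 139.21 + freight 5216.37 = 94450.51
Buyer's account: brokerage 71.40 + duty 7293.84 + delivery 871.94 = 8237.18

Seller's account: GBP 94450.51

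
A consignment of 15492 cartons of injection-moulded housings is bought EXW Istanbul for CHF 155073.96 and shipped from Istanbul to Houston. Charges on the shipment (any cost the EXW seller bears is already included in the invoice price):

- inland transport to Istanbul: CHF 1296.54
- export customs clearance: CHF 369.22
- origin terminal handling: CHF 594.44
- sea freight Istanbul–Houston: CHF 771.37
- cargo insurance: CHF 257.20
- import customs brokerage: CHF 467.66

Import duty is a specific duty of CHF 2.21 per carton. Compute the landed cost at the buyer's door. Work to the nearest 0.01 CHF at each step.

EXW: the seller makes goods available at their premises; the buyer bears all onward costs.
CIF value = EXW price + inland to port + export clearance + origin terminal + freight + insurance = 155073.96 + 1296.54 + 369.22 + 594.44 + 771.37 + 257.20 = 158362.73
Import duty = 15492 × 2.21 = 34237.32
Buyer bears: inland to port 1296.54 + export clearance 369.22 + origin terminal 594.44 + freight 771.37 + insurance 257.20 + brokerage 467.66 + duty 34237.32 = 37993.75
Landed cost = invoice 155073.96 + 37993.75 = 193067.71

Total landed cost: CHF 193067.71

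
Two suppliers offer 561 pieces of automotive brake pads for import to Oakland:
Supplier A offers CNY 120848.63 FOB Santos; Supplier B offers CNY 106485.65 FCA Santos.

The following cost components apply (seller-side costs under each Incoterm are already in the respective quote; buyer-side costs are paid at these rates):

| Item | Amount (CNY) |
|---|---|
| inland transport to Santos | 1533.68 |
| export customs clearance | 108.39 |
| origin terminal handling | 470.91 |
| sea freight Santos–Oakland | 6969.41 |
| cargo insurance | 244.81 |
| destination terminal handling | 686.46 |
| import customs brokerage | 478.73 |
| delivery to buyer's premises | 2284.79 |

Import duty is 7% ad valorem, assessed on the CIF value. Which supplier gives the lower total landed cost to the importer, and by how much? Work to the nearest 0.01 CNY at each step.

Supplier A (FOB):
CIF value = FOB price + freight + insurance = 120848.63 + 6969.41 + 244.81 = 128062.85
Import duty = 128062.85 × 7% = 8964.40
Buyer bears (A): 6969.41 + 244.81 + 686.46 + 478.73 + 2284.79 = 10664.20
Landed cost (A) = invoice 120848.63 + 10664.20 + duty 8964.40 = 140477.23
Supplier B (FCA):
CIF value = FCA price + origin terminal + freight + insurance = 106485.65 + 470.91 + 6969.41 + 244.81 = 114170.78
Import duty = 114170.78 × 7% = 7991.95
Buyer bears (B): 470.91 + 6969.41 + 244.81 + 686.46 + 478.73 + 2284.79 = 11135.11
Landed cost (B) = invoice 106485.65 + 11135.11 + duty 7991.95 = 125612.71
Difference = |140477.23 − 125612.71| = 14864.52

Supplier B is cheaper by CNY 14864.52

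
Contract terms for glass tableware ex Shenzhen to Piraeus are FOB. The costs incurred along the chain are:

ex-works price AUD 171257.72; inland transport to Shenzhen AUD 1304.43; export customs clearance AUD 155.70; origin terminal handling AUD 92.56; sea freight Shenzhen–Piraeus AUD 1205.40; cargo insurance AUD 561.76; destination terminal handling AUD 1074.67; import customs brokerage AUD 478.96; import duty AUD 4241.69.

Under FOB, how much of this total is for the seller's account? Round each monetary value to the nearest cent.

Seller's account: AUD 172810.41

FOB: the seller bears costs until goods are on board at the origin port; the buyer bears freight, insurance and all costs thereafter.
Seller's account: goods 171257.72 + inland to port 1304.43 + export clearance 155.70 + origin terminal 92.56 = 172810.41
Buyer's account: freight 1205.40 + insurance 561.76 + destination terminal 1074.67 + brokerage 478.96 + duty 4241.69 = 7562.48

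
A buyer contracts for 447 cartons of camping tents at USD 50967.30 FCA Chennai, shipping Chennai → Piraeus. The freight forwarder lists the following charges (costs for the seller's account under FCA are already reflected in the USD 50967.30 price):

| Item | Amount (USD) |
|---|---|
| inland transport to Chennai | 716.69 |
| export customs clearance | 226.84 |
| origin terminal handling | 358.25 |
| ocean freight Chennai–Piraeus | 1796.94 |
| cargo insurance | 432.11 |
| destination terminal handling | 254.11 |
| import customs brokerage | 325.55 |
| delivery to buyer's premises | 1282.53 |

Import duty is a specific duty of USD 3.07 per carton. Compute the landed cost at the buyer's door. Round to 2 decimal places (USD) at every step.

FCA: the seller delivers export-cleared goods to the carrier; the buyer bears costs from that point.
Already in the invoice (seller's account under FCA): inland to port, export clearance — exclude.
CIF value = FCA price + origin terminal + freight + insurance = 50967.30 + 358.25 + 1796.94 + 432.11 = 53554.60
Import duty = 447 × 3.07 = 1372.29
Buyer bears: origin terminal 358.25 + freight 1796.94 + insurance 432.11 + destination terminal 254.11 + brokerage 325.55 + delivery 1282.53 + duty 1372.29 = 5821.78
Landed cost = invoice 50967.30 + 5821.78 = 56789.08

Total landed cost: USD 56789.08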